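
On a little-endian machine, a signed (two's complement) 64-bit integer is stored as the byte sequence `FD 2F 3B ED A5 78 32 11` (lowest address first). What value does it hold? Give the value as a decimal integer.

1239185501525323773

In little-endian order the low byte comes first in memory.
Reassemble most-significant byte first: 11 32 78 A5 ED 3B 2F FD → 0x113278A5ED3B2FFD.
0x113278A5ED3B2FFD = 1239185501525323773.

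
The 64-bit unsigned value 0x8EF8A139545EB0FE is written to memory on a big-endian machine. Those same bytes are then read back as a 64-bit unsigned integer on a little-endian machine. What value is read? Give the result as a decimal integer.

Stored big-endian, the bytes at ascending addresses are 8E F8 A1 39 54 5E B0 FE.
Read back as little-endian, the first byte is least significant, giving 0xFEB05E5439A1F88E.
0xFEB05E5439A1F88E = 18352272197371951246.

18352272197371951246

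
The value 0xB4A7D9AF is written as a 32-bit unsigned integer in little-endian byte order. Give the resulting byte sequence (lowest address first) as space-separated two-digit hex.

Split into bytes (most-significant first): B4 A7 D9 AF.
Little-endian: lowest address holds the least-significant byte.
So at ascending addresses the bytes are AF D9 A7 B4.

AF D9 A7 B4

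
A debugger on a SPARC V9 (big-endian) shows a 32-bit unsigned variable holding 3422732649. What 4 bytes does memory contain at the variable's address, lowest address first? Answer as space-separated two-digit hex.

CC 02 C1 69

3422732649 in hexadecimal, padded to 32 bits, is 0xCC02C169.
Split into bytes (most-significant first): CC 02 C1 69.
Big-endian: lowest address holds the most-significant byte.
So the memory order matches the most-significant-first order: CC 02 C1 69.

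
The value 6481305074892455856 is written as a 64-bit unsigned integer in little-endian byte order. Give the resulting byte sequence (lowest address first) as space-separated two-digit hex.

B0 BF E6 4D A0 38 F2 59

6481305074892455856 in hexadecimal, padded to 64 bits, is 0x59F238A04DE6BFB0.
Split into bytes (most-significant first): 59 F2 38 A0 4D E6 BF B0.
Little-endian stores the least-significant byte at the lowest address.
So at ascending addresses the bytes are B0 BF E6 4D A0 38 F2 59.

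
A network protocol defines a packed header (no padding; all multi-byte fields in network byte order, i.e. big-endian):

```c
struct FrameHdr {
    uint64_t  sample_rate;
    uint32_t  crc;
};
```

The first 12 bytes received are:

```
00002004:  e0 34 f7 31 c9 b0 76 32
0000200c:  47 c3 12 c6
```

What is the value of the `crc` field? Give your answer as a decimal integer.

1203966662

`crc` follows `sample_rate` (8 bytes), so it starts at byte offset 8 and occupies 4 bytes.
Bytes at offsets 8..11: 47 C3 12 C6.
In big-endian order the high byte comes first in memory.
The bytes are already most-significant first: 0x47C312C6.
0x47C312C6 = 1203966662.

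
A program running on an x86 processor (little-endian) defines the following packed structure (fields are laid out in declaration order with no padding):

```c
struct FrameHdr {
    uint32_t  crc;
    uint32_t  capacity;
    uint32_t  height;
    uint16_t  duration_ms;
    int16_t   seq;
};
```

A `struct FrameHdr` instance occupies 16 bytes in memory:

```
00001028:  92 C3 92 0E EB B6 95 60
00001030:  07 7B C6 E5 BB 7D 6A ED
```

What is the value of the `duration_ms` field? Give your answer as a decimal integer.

32187

`duration_ms` follows `crc` (4 B), `capacity` (4 B), `height` (4 B), so it starts at offset 4 + 4 + 4 = 12 and occupies 2 bytes.
Bytes at offsets 12..13: BB 7D.
Little-endian: lowest address holds the least-significant byte.
Reassemble most-significant byte first: 7D BB → 0x7DBB.
0x7DBB = 32187.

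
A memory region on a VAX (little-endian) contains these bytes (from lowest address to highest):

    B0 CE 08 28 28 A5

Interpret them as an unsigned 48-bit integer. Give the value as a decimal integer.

181591888940720

Little-endian: lowest address holds the least-significant byte.
Reassemble most-significant byte first: A5 28 28 08 CE B0 → 0xA5282808CEB0.
0xA5282808CEB0 = 181591888940720.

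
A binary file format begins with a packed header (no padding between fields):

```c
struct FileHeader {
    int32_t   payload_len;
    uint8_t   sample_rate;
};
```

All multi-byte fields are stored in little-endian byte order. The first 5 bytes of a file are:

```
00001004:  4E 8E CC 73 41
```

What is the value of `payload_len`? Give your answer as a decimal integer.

1942785614

`payload_len` is the first field, at byte offset 0, occupying 4 bytes.
Bytes at offsets 0..3: 4E 8E CC 73.
In little-endian order the low byte comes first in memory.
Reassemble most-significant byte first: 73 CC 8E 4E → 0x73CC8E4E.
0x73CC8E4E = 1942785614.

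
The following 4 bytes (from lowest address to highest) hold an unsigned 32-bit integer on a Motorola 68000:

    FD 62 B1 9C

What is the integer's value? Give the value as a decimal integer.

4251103644

Big-endian: lowest address holds the most-significant byte.
The bytes are already most-significant first: 0xFD62B19C.
0xFD62B19C = 4251103644.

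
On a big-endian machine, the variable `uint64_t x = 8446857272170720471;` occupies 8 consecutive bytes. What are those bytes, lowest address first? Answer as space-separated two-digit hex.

75 39 43 EF 88 29 2C D7

8446857272170720471 in hexadecimal, padded to 64 bits, is 0x753943EF88292CD7.
Split into bytes (most-significant first): 75 39 43 EF 88 29 2C D7.
Big-endian: lowest address holds the most-significant byte.
So the memory order matches the most-significant-first order: 75 39 43 EF 88 29 2C D7.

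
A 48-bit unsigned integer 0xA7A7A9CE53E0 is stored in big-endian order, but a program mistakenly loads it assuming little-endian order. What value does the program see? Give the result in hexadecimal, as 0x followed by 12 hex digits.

Stored big-endian, the bytes at ascending addresses are A7 A7 A9 CE 53 E0.
Read back as little-endian, the first byte is least significant, giving 0xE053CEA9A7A7.

0xE053CEA9A7A7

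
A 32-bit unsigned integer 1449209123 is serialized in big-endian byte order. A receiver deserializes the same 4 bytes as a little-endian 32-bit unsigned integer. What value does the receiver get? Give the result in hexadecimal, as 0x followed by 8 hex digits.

0x232D6156

1449209123 in 32-bit hexadecimal is 0x56612D23.
Stored big-endian, the bytes at ascending addresses are 56 61 2D 23.
Read back as little-endian, the first byte is least significant, giving 0x232D6156.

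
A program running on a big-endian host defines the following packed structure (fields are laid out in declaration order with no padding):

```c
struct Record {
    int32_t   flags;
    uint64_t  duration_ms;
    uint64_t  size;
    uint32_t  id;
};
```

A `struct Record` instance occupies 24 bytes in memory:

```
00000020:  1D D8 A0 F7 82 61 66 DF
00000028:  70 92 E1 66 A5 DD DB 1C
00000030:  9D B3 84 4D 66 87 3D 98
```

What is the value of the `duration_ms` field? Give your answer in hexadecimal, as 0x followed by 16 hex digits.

`duration_ms` follows `flags` (4 bytes), so it starts at byte offset 4 and occupies 8 bytes.
Bytes at offsets 4..11: 82 61 66 DF 70 92 E1 66.
Big-endian: lowest address holds the most-significant byte.
The bytes are already most-significant first: 0x826166DF7092E166.

0x826166DF7092E166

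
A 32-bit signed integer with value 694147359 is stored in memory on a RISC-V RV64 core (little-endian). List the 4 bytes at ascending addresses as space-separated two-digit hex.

694147359 in hexadecimal, padded to 32 bits, is 0x295FD91F.
Split into bytes (most-significant first): 29 5F D9 1F.
Little-endian: lowest address holds the least-significant byte.
So at ascending addresses the bytes are 1F D9 5F 29.

1F D9 5F 29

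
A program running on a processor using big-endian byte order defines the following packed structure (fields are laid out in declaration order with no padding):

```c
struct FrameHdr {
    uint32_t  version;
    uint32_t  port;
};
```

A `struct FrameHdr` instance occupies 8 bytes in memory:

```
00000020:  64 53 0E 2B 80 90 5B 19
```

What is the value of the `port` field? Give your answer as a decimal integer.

2156944153

`port` follows `version` (4 bytes), so it starts at byte offset 4 and occupies 4 bytes.
Bytes at offsets 4..7: 80 90 5B 19.
In big-endian order the high byte comes first in memory.
The bytes are already most-significant first: 0x80905B19.
0x80905B19 = 2156944153.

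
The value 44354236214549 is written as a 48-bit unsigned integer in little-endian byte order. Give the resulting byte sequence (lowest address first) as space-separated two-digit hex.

44354236214549 in hexadecimal, padded to 48 bits, is 0x2857067E6D15.
Split into bytes (most-significant first): 28 57 06 7E 6D 15.
Little-endian: lowest address holds the least-significant byte.
So at ascending addresses the bytes are 15 6D 7E 06 57 28.

15 6D 7E 06 57 28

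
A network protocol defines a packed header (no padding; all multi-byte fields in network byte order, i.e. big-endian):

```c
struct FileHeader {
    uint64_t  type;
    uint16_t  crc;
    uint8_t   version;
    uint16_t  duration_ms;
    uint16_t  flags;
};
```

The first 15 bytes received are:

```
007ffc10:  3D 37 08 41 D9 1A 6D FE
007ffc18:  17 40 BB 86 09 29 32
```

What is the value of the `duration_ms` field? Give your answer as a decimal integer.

34313

`duration_ms` follows `type` (8 B), `crc` (2 B), `version` (1 B), so it starts at offset 8 + 2 + 1 = 11 and occupies 2 bytes.
Bytes at offsets 11..12: 86 09.
In big-endian order the high byte comes first in memory.
The bytes are already most-significant first: 0x8609.
0x8609 = 34313.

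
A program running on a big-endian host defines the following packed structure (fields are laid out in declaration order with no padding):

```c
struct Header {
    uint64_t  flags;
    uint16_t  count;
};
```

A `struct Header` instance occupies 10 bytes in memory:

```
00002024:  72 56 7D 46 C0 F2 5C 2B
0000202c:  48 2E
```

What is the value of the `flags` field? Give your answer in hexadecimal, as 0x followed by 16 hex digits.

`flags` is the first field, at byte offset 0, occupying 8 bytes.
Bytes at offsets 0..7: 72 56 7D 46 C0 F2 5C 2B.
Big-endian stores the most-significant byte at the lowest address.
The bytes are already most-significant first: 0x72567D46C0F25C2B.

0x72567D46C0F25C2B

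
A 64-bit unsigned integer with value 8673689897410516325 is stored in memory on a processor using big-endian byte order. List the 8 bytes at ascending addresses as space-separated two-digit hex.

8673689897410516325 in hexadecimal, padded to 64 bits, is 0x785F2301AB0C5565.
Split into bytes (most-significant first): 78 5F 23 01 AB 0C 55 65.
In big-endian order the high byte comes first in memory.
So the memory order matches the most-significant-first order: 78 5F 23 01 AB 0C 55 65.

78 5F 23 01 AB 0C 55 65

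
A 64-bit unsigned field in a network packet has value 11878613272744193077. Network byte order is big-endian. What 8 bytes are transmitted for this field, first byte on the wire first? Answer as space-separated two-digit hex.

A4 D9 4F D6 02 28 6C 35

11878613272744193077 in hexadecimal, padded to 64 bits, is 0xA4D94FD602286C35.
Split into bytes (most-significant first): A4 D9 4F D6 02 28 6C 35.
Big-endian stores the most-significant byte at the lowest address.
So the memory order matches the most-significant-first order: A4 D9 4F D6 02 28 6C 35.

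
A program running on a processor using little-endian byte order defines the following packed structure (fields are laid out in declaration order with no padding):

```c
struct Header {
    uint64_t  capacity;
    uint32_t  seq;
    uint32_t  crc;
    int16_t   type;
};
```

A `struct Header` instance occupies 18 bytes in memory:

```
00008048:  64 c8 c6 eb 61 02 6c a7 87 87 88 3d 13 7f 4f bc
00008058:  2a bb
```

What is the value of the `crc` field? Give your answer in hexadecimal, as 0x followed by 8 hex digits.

0xBC4F7F13

`crc` follows `capacity` (8 B), `seq` (4 B), so it starts at offset 8 + 4 = 12 and occupies 4 bytes.
Bytes at offsets 12..15: 13 7F 4F BC.
In little-endian order the low byte comes first in memory.
Reassemble most-significant byte first: BC 4F 7F 13 → 0xBC4F7F13.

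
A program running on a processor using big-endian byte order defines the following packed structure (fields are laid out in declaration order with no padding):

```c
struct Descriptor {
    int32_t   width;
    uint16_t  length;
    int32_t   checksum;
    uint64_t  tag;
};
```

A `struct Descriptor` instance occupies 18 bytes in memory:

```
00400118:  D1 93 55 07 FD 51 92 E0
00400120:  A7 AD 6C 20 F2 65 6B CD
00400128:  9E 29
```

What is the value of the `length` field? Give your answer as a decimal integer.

64849

`length` follows `width` (4 bytes), so it starts at byte offset 4 and occupies 2 bytes.
Bytes at offsets 4..5: FD 51.
In big-endian order the high byte comes first in memory.
The bytes are already most-significant first: 0xFD51.
0xFD51 = 64849.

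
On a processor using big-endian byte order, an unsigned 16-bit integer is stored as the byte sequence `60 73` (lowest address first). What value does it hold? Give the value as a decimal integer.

24691

In big-endian order the high byte comes first in memory.
The bytes are already most-significant first: 0x6073.
0x6073 = 24691.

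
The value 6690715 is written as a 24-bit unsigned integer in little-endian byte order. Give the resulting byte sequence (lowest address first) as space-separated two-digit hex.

6690715 in hexadecimal, padded to 24 bits, is 0x66179B.
Split into bytes (most-significant first): 66 17 9B.
Little-endian stores the least-significant byte at the lowest address.
So at ascending addresses the bytes are 9B 17 66.

9B 17 66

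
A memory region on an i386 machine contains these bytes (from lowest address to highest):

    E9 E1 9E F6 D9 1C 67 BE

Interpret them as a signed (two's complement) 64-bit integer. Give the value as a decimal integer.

In little-endian order the low byte comes first in memory.
Reassemble most-significant byte first: BE 67 1C D9 F6 9E E1 E9 → 0xBE671CD9F69EE1E9.
Top bit is set, so as a signed 64-bit value this is 0xBE671CD9F69EE1E9 − 2^64 = -4726777561430957591.

-4726777561430957591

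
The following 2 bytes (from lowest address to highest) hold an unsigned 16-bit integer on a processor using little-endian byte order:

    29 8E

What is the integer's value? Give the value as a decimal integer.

Little-endian stores the least-significant byte at the lowest address.
Reassemble most-significant byte first: 8E 29 → 0x8E29.
0x8E29 = 36393.

36393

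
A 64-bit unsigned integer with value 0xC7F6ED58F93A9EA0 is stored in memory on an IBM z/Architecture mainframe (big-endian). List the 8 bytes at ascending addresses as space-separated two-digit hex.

C7 F6 ED 58 F9 3A 9E A0

Split into bytes (most-significant first): C7 F6 ED 58 F9 3A 9E A0.
In big-endian order the high byte comes first in memory.
So the memory order matches the most-significant-first order: C7 F6 ED 58 F9 3A 9E A0.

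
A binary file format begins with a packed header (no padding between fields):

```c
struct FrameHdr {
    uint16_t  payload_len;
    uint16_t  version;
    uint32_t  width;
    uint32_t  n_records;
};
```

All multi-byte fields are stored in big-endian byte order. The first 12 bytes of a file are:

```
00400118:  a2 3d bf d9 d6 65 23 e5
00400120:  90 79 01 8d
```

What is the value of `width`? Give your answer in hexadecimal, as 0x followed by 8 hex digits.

0xD66523E5

`width` follows `payload_len` (2 B), `version` (2 B), so it starts at offset 2 + 2 = 4 and occupies 4 bytes.
Bytes at offsets 4..7: D6 65 23 E5.
In big-endian order the high byte comes first in memory.
The bytes are already most-significant first: 0xD66523E5.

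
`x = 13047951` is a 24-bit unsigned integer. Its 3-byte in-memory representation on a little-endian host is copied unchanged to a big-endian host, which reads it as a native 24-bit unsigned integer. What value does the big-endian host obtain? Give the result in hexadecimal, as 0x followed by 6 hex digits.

0x8F18C7

13047951 in 24-bit hexadecimal is 0xC7188F.
Stored little-endian, the bytes at ascending addresses are 8F 18 C7.
Read back as big-endian, the last byte is least significant, giving 0x8F18C7.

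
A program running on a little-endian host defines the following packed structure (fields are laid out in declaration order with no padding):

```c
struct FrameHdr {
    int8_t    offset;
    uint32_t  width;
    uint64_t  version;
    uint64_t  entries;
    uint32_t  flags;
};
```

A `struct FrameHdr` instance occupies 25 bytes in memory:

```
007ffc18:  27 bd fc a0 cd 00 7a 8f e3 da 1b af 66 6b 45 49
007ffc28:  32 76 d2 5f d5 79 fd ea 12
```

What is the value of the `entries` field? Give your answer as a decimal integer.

`entries` follows `offset` (1 B), `width` (4 B), `version` (8 B), so it starts at offset 1 + 4 + 8 = 13 and occupies 8 bytes.
Bytes at offsets 13..20: 6B 45 49 32 76 D2 5F D5.
Little-endian: lowest address holds the least-significant byte.
Reassemble most-significant byte first: D5 5F D2 76 32 49 45 6B → 0xD55FD2763249456B.
0xD55FD2763249456B = 15375239057957799275.

15375239057957799275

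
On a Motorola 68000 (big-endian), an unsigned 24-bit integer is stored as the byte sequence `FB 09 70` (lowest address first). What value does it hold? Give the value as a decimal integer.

16451952

Big-endian: lowest address holds the most-significant byte.
The bytes are already most-significant first: 0xFB0970.
0xFB0970 = 16451952.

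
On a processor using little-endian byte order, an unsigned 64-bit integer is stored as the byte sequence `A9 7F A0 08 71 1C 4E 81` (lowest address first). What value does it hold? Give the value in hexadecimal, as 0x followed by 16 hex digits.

Little-endian: lowest address holds the least-significant byte.
Reassemble most-significant byte first: 81 4E 1C 71 08 A0 7F A9 → 0x814E1C7108A07FA9.

0x814E1C7108A07FA9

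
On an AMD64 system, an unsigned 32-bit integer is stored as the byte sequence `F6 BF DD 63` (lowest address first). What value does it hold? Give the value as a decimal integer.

1675476982

In little-endian order the low byte comes first in memory.
Reassemble most-significant byte first: 63 DD BF F6 → 0x63DDBFF6.
0x63DDBFF6 = 1675476982.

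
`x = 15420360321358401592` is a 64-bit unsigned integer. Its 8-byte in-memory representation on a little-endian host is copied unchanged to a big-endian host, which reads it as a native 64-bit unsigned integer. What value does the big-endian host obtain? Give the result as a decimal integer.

4075785146301677782

15420360321358401592 in 64-bit hexadecimal is 0xD6002002FF189038.
Stored little-endian, the bytes at ascending addresses are 38 90 18 FF 02 20 00 D6.
Read back as big-endian, the last byte is least significant, giving 0x389018FF022000D6.
0x389018FF022000D6 = 4075785146301677782.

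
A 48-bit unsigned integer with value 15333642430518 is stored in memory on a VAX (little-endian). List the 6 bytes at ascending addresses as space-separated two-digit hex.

36 68 4F 24 F2 0D

15333642430518 in hexadecimal, padded to 48 bits, is 0x0DF2244F6836.
Split into bytes (most-significant first): 0D F2 24 4F 68 36.
Little-endian stores the least-significant byte at the lowest address.
So at ascending addresses the bytes are 36 68 4F 24 F2 0D.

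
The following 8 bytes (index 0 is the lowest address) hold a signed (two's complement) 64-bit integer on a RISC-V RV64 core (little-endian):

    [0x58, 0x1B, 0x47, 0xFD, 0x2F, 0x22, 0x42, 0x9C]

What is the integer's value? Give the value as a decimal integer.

In little-endian order the low byte comes first in memory.
Reassemble most-significant byte first: 9C 42 22 2F FD 47 1B 58 → 0x9C42222FFD471B58.
Top bit is set, so as a signed 64-bit value this is 0x9C42222FFD471B58 − 2^64 = -7187144465821787304.

-7187144465821787304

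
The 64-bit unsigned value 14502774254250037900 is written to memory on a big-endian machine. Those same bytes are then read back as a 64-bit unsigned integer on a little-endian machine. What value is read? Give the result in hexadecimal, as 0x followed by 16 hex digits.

0x8C124162583444C9

14502774254250037900 in 64-bit hexadecimal is 0xC94434586241128C.
Stored big-endian, the bytes at ascending addresses are C9 44 34 58 62 41 12 8C.
Read back as little-endian, the first byte is least significant, giving 0x8C124162583444C9.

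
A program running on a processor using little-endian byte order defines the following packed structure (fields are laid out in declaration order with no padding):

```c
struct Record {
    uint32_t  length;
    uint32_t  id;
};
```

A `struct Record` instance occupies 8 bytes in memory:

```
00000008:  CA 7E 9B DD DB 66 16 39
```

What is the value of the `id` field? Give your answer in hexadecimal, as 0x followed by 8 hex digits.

`id` follows `length` (4 bytes), so it starts at byte offset 4 and occupies 4 bytes.
Bytes at offsets 4..7: DB 66 16 39.
Little-endian stores the least-significant byte at the lowest address.
Reassemble most-significant byte first: 39 16 66 DB → 0x391666DB.

0x391666DB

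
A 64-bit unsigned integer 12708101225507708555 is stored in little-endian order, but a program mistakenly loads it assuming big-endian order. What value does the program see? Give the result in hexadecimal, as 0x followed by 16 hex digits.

0x8BDE17F4BB3E5CB0

12708101225507708555 in 64-bit hexadecimal is 0xB05C3EBBF417DE8B.
Stored little-endian, the bytes at ascending addresses are 8B DE 17 F4 BB 3E 5C B0.
Read back as big-endian, the last byte is least significant, giving 0x8BDE17F4BB3E5CB0.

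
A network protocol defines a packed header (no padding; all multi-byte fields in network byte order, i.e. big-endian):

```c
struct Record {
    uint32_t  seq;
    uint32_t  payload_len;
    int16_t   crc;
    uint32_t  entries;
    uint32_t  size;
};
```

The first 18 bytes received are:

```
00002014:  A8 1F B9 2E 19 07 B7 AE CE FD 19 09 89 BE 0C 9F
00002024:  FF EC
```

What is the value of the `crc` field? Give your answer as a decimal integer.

-12547

`crc` follows `seq` (4 B), `payload_len` (4 B), so it starts at offset 4 + 4 = 8 and occupies 2 bytes.
Bytes at offsets 8..9: CE FD.
Big-endian stores the most-significant byte at the lowest address.
The bytes are already most-significant first: 0xCEFD.
Top bit is set, so as a signed 16-bit value this is 0xCEFD − 2^16 = -12547.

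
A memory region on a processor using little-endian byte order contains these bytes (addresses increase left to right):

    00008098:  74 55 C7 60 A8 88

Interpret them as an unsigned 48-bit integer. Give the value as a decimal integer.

150256759559540

Little-endian stores the least-significant byte at the lowest address.
Reassemble most-significant byte first: 88 A8 60 C7 55 74 → 0x88A860C75574.
0x88A860C75574 = 150256759559540.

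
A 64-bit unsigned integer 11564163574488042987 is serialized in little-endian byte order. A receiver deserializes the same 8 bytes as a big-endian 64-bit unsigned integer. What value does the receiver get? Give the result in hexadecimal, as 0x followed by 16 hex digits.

0xEB0DDF5D80297CA0

11564163574488042987 in 64-bit hexadecimal is 0xA07C29805DDF0DEB.
Stored little-endian, the bytes at ascending addresses are EB 0D DF 5D 80 29 7C A0.
Read back as big-endian, the last byte is least significant, giving 0xEB0DDF5D80297CA0.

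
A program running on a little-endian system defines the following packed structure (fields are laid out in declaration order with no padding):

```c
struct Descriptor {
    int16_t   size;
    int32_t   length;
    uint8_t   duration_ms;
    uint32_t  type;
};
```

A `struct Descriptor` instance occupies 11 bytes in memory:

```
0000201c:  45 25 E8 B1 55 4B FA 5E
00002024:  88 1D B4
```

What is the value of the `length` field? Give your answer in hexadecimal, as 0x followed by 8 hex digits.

0x4B55B1E8

`length` follows `size` (2 bytes), so it starts at byte offset 2 and occupies 4 bytes.
Bytes at offsets 2..5: E8 B1 55 4B.
In little-endian order the low byte comes first in memory.
Reassemble most-significant byte first: 4B 55 B1 E8 → 0x4B55B1E8.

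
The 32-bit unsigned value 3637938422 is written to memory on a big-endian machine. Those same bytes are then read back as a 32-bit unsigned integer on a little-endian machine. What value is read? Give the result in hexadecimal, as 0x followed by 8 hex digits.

0xF688D6D8

3637938422 in 32-bit hexadecimal is 0xD8D688F6.
Stored big-endian, the bytes at ascending addresses are D8 D6 88 F6.
Read back as little-endian, the first byte is least significant, giving 0xF688D6D8.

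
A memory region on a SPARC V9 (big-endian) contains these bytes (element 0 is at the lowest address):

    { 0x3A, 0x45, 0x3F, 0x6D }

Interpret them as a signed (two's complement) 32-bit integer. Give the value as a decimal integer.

977616749

In big-endian order the high byte comes first in memory.
The bytes are already most-significant first: 0x3A453F6D.
0x3A453F6D = 977616749.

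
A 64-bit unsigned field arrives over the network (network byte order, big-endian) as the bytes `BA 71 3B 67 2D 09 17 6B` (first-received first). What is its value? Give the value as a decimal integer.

Big-endian stores the most-significant byte at the lowest address.
The bytes are already most-significant first: 0xBA713B672D09176B.
0xBA713B672D09176B = 13434584477746141035.

13434584477746141035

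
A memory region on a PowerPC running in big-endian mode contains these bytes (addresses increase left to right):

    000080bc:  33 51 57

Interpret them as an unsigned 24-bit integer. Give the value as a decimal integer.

3363159

Big-endian stores the most-significant byte at the lowest address.
The bytes are already most-significant first: 0x335157.
0x335157 = 3363159.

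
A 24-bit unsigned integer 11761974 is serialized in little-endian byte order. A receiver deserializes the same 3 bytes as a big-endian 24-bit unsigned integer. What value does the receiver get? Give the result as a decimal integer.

11761974 in 24-bit hexadecimal is 0xB37936.
Stored little-endian, the bytes at ascending addresses are 36 79 B3.
Read back as big-endian, the last byte is least significant, giving 0x3679B3.
0x3679B3 = 3570099.

3570099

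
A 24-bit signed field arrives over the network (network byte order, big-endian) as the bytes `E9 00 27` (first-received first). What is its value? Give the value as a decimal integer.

In big-endian order the high byte comes first in memory.
The bytes are already most-significant first: 0xE90027.
Top bit is set, so as a signed 24-bit value this is 0xE90027 − 2^24 = -1507289.

-1507289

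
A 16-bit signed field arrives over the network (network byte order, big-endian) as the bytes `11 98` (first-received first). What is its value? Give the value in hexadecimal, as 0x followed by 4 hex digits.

Big-endian stores the most-significant byte at the lowest address.
The bytes are already most-significant first: 0x1198.

0x1198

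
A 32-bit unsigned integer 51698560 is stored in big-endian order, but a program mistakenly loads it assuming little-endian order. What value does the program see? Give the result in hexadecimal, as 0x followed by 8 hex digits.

51698560 in 32-bit hexadecimal is 0x0314DB80.
Stored big-endian, the bytes at ascending addresses are 03 14 DB 80.
Read back as little-endian, the first byte is least significant, giving 0x80DB1403.

0x80DB1403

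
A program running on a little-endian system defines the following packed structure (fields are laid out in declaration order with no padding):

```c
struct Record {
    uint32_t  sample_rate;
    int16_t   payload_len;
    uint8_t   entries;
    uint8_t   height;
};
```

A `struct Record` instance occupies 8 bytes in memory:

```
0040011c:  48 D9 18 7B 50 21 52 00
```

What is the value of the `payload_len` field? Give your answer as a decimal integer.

8528

`payload_len` follows `sample_rate` (4 bytes), so it starts at byte offset 4 and occupies 2 bytes.
Bytes at offsets 4..5: 50 21.
In little-endian order the low byte comes first in memory.
Reassemble most-significant byte first: 21 50 → 0x2150.
0x2150 = 8528.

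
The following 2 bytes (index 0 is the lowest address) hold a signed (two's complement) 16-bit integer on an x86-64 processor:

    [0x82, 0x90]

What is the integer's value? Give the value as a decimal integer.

-28542

In little-endian order the low byte comes first in memory.
Reassemble most-significant byte first: 90 82 → 0x9082.
Top bit is set, so as a signed 16-bit value this is 0x9082 − 2^16 = -28542.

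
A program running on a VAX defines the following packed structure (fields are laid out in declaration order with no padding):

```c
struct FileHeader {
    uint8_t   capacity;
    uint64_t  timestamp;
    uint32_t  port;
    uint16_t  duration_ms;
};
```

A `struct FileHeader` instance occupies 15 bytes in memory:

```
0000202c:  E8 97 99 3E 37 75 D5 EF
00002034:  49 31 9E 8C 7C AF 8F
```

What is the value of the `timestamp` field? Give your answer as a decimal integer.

5327711583617325463

`timestamp` follows `capacity` (1 byte), so it starts at byte offset 1 and occupies 8 bytes.
Bytes at offsets 1..8: 97 99 3E 37 75 D5 EF 49.
Little-endian stores the least-significant byte at the lowest address.
Reassemble most-significant byte first: 49 EF D5 75 37 3E 99 97 → 0x49EFD575373E9997.
0x49EFD575373E9997 = 5327711583617325463.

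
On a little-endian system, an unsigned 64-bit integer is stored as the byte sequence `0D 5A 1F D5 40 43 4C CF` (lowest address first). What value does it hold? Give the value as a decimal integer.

14937388009813662221

Little-endian stores the least-significant byte at the lowest address.
Reassemble most-significant byte first: CF 4C 43 40 D5 1F 5A 0D → 0xCF4C4340D51F5A0D.
0xCF4C4340D51F5A0D = 14937388009813662221.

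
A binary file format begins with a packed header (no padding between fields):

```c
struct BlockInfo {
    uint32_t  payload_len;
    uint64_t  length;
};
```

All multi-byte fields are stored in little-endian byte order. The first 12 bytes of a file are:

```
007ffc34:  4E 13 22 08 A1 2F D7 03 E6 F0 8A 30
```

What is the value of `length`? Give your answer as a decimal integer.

3497872931304189857

`length` follows `payload_len` (4 bytes), so it starts at byte offset 4 and occupies 8 bytes.
Bytes at offsets 4..11: A1 2F D7 03 E6 F0 8A 30.
Little-endian stores the least-significant byte at the lowest address.
Reassemble most-significant byte first: 30 8A F0 E6 03 D7 2F A1 → 0x308AF0E603D72FA1.
0x308AF0E603D72FA1 = 3497872931304189857.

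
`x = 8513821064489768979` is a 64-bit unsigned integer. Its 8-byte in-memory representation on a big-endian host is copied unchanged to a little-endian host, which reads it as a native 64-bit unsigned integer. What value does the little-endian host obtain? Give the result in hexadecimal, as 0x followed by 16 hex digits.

0x13982666262B2776

8513821064489768979 in 64-bit hexadecimal is 0x76272B2666269813.
Stored big-endian, the bytes at ascending addresses are 76 27 2B 26 66 26 98 13.
Read back as little-endian, the first byte is least significant, giving 0x13982666262B2776.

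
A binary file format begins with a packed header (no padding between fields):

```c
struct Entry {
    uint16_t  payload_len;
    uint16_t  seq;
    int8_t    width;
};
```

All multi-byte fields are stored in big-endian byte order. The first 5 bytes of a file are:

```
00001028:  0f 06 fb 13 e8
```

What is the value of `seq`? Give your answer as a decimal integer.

64275

`seq` follows `payload_len` (2 bytes), so it starts at byte offset 2 and occupies 2 bytes.
Bytes at offsets 2..3: FB 13.
In big-endian order the high byte comes first in memory.
The bytes are already most-significant first: 0xFB13.
0xFB13 = 64275.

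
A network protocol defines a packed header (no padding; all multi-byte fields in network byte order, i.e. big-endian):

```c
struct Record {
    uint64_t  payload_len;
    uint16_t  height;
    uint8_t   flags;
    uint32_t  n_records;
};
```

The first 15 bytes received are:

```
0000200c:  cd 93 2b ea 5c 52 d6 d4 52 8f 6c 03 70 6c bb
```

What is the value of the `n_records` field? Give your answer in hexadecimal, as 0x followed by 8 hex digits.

`n_records` follows `payload_len` (8 B), `height` (2 B), `flags` (1 B), so it starts at offset 8 + 2 + 1 = 11 and occupies 4 bytes.
Bytes at offsets 11..14: 03 70 6C BB.
In big-endian order the high byte comes first in memory.
The bytes are already most-significant first: 0x03706CBB.

0x03706CBB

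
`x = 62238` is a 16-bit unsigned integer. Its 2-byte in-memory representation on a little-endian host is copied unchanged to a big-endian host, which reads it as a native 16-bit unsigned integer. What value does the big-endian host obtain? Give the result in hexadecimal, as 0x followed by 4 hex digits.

0x1EF3

62238 in 16-bit hexadecimal is 0xF31E.
Stored little-endian, the bytes at ascending addresses are 1E F3.
Read back as big-endian, the last byte is least significant, giving 0x1EF3.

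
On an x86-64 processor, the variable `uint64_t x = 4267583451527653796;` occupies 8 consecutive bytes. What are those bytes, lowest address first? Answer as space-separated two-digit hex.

4267583451527653796 in hexadecimal, padded to 64 bits, is 0x3B398089DDA429A4.
Split into bytes (most-significant first): 3B 39 80 89 DD A4 29 A4.
Little-endian: lowest address holds the least-significant byte.
So at ascending addresses the bytes are A4 29 A4 DD 89 80 39 3B.

A4 29 A4 DD 89 80 39 3B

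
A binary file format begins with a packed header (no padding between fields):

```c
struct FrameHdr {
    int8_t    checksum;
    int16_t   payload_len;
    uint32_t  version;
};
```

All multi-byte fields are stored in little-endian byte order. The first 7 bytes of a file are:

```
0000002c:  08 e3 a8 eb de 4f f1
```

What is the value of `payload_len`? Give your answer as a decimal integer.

`payload_len` follows `checksum` (1 byte), so it starts at byte offset 1 and occupies 2 bytes.
Bytes at offsets 1..2: E3 A8.
Little-endian: lowest address holds the least-significant byte.
Reassemble most-significant byte first: A8 E3 → 0xA8E3.
Top bit is set, so as a signed 16-bit value this is 0xA8E3 − 2^16 = -22301.

-22301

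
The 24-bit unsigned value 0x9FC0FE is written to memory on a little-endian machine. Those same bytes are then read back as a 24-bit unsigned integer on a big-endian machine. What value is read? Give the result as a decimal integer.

Stored little-endian, the bytes at ascending addresses are FE C0 9F.
Read back as big-endian, the last byte is least significant, giving 0xFEC09F.
0xFEC09F = 16695455.

16695455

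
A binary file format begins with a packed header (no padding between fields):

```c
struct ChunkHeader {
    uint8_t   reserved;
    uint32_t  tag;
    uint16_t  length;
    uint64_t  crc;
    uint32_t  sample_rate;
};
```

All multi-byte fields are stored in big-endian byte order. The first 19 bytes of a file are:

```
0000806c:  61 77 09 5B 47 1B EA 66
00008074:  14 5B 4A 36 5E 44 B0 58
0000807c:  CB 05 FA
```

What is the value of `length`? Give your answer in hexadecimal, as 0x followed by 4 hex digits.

0x1BEA

`length` follows `reserved` (1 B), `tag` (4 B), so it starts at offset 1 + 4 = 5 and occupies 2 bytes.
Bytes at offsets 5..6: 1B EA.
Big-endian: lowest address holds the most-significant byte.
The bytes are already most-significant first: 0x1BEA.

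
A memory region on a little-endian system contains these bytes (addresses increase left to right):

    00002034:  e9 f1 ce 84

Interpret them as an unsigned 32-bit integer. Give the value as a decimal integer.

In little-endian order the low byte comes first in memory.
Reassemble most-significant byte first: 84 CE F1 E9 → 0x84CEF1E9.
0x84CEF1E9 = 2228154857.

2228154857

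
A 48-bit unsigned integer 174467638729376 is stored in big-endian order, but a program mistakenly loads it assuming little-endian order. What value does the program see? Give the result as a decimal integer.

174467638729376 in 48-bit hexadecimal is 0x9EAD69A19AA0.
Stored big-endian, the bytes at ascending addresses are 9E AD 69 A1 9A A0.
Read back as little-endian, the first byte is least significant, giving 0xA09AA169AD9E.
0xA09AA169AD9E = 176585993465246.

176585993465246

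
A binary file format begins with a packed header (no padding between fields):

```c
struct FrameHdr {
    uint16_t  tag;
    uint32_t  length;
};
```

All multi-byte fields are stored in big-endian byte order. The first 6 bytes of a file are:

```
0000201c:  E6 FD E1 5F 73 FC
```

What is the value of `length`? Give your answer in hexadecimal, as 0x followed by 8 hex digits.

`length` follows `tag` (2 bytes), so it starts at byte offset 2 and occupies 4 bytes.
Bytes at offsets 2..5: E1 5F 73 FC.
In big-endian order the high byte comes first in memory.
The bytes are already most-significant first: 0xE15F73FC.

0xE15F73FC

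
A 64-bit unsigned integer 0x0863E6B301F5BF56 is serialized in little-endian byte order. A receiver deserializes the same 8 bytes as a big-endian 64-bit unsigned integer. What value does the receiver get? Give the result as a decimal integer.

6250984195475530504

Stored little-endian, the bytes at ascending addresses are 56 BF F5 01 B3 E6 63 08.
Read back as big-endian, the last byte is least significant, giving 0x56BFF501B3E66308.
0x56BFF501B3E66308 = 6250984195475530504.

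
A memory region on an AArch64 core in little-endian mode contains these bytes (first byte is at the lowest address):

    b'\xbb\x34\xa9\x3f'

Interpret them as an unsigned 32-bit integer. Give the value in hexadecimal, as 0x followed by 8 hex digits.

Little-endian stores the least-significant byte at the lowest address.
Reassemble most-significant byte first: 3F A9 34 BB → 0x3FA934BB.

0x3FA934BB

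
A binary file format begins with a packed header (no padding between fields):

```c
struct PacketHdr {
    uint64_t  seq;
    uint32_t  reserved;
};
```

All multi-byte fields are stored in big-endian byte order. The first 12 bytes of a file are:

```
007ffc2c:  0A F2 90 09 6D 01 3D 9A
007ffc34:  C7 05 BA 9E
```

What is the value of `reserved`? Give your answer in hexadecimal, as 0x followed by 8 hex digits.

0xC705BA9E

`reserved` follows `seq` (8 bytes), so it starts at byte offset 8 and occupies 4 bytes.
Bytes at offsets 8..11: C7 05 BA 9E.
Big-endian stores the most-significant byte at the lowest address.
The bytes are already most-significant first: 0xC705BA9E.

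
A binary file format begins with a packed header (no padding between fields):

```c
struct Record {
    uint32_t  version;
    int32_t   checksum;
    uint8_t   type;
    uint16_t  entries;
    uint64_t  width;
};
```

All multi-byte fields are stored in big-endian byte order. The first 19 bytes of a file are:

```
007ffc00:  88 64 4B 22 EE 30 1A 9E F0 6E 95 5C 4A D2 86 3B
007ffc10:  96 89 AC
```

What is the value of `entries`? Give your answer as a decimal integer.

`entries` follows `version` (4 B), `checksum` (4 B), `type` (1 B), so it starts at offset 4 + 4 + 1 = 9 and occupies 2 bytes.
Bytes at offsets 9..10: 6E 95.
Big-endian stores the most-significant byte at the lowest address.
The bytes are already most-significant first: 0x6E95.
0x6E95 = 28309.

28309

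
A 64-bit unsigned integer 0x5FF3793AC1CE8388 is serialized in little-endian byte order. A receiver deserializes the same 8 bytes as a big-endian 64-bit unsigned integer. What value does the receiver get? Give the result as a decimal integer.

9836933340412375903

Stored little-endian, the bytes at ascending addresses are 88 83 CE C1 3A 79 F3 5F.
Read back as big-endian, the last byte is least significant, giving 0x8883CEC13A79F35F.
0x8883CEC13A79F35F = 9836933340412375903.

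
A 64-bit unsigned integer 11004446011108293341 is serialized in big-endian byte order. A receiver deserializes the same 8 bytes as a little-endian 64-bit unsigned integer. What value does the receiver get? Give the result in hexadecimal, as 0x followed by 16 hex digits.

0xDDFA12D257A5B798

11004446011108293341 in 64-bit hexadecimal is 0x98B7A557D212FADD.
Stored big-endian, the bytes at ascending addresses are 98 B7 A5 57 D2 12 FA DD.
Read back as little-endian, the first byte is least significant, giving 0xDDFA12D257A5B798.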